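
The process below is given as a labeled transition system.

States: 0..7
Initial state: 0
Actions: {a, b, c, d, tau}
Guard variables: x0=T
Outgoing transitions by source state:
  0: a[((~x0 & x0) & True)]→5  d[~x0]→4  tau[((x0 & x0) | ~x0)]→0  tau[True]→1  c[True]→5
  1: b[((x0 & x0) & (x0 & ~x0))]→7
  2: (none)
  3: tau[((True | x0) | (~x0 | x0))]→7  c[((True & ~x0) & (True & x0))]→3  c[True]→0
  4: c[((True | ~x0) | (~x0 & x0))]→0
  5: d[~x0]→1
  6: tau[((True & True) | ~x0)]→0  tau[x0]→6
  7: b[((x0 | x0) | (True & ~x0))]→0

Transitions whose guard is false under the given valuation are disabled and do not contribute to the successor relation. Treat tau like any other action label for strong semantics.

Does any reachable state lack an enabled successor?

R = {0,1,5}
  0: c→5  tau→0  tau→1  [deg 3]
  1: ∅  [no exit]
  5: ∅  [no exit]
witness 1: tau

Answer: DEADLOCK at state 1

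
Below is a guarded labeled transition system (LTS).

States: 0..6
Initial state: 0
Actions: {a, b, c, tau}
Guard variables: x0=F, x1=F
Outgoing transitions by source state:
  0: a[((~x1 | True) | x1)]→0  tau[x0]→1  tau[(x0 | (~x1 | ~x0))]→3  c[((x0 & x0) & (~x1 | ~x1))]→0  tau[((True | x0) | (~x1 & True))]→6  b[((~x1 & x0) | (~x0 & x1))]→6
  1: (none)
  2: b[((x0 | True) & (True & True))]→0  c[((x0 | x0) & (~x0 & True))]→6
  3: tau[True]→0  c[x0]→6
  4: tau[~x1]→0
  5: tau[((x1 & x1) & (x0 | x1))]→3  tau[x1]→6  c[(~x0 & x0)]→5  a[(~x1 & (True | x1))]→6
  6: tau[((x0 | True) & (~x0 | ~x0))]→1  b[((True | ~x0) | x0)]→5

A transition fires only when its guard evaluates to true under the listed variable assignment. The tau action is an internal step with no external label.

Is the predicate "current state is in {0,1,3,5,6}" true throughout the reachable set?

Safe = {0,1,3,5,6}
R = {0,1,3,5,6}
  0: safe
  1: safe
  3: safe
  5: safe
  6: safe

Answer: INVARIANT HOLDS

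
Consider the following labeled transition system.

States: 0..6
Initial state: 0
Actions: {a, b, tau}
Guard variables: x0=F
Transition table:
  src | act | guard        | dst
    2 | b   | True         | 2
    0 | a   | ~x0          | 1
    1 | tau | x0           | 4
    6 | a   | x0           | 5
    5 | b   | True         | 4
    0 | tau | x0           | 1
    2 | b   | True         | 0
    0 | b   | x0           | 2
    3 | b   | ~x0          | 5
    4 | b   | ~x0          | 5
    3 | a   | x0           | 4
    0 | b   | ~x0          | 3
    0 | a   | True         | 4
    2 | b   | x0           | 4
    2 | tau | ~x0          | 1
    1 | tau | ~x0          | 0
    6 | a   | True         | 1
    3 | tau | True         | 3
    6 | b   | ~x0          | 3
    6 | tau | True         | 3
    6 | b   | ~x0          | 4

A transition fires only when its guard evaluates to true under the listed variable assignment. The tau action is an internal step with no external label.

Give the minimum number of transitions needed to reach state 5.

Breadth-first toward 5:
  depth 0: {0}
  depth 1: {1,3,4}
  depth 2: {5}
first hit 5 at d=2 via a·b

Answer: 2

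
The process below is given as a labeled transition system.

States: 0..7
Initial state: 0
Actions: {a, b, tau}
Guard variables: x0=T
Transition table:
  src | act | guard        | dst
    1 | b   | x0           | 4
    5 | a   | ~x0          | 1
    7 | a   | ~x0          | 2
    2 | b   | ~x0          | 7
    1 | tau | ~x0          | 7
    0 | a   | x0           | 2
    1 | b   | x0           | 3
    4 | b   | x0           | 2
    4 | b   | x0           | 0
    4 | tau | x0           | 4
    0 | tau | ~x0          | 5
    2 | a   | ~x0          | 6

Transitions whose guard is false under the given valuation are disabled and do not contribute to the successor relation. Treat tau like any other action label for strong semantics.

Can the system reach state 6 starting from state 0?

Guard filter leaves 6 enabled edge(s).
L0 = {0}
L1 = {2}  now seen {0,2}
Reach set: {0,2}

Answer: UNREACHABLE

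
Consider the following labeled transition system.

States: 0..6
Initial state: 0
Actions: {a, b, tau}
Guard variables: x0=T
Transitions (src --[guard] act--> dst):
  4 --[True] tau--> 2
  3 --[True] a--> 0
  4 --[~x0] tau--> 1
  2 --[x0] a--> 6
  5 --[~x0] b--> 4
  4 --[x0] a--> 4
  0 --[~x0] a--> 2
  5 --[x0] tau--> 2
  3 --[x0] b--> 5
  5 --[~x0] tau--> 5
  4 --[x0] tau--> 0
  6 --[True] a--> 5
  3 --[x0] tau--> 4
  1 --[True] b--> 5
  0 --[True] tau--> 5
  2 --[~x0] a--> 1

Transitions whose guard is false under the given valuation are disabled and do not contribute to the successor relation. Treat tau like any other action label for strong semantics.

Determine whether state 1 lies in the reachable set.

Answer: UNREACHABLE

Working:
11 transition(s) survive guard evaluation.
Layer 0: {0}
Layer 1: {5}  cumulative {0,5}
Layer 2: {2}  cumulative {0,2,5}
Layer 3: {6}  cumulative {0,2,5,6}
R = {0,2,5,6}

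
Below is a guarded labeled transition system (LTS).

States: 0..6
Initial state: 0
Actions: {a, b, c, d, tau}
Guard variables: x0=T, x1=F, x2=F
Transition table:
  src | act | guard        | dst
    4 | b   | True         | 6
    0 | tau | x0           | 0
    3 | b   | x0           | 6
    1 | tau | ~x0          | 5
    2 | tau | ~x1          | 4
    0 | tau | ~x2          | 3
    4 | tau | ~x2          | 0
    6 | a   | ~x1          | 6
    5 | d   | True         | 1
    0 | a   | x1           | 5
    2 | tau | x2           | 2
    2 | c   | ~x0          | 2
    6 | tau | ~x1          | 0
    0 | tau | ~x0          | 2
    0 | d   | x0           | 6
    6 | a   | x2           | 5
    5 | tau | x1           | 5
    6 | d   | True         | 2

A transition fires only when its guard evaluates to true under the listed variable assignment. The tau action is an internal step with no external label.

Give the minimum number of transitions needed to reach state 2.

Answer: 2

Trace:
BFS to 2:
  Layer 0: {0}
  Layer 1: {3,6}
  Layer 2: {2}
depth(2)=2, e.g. d·d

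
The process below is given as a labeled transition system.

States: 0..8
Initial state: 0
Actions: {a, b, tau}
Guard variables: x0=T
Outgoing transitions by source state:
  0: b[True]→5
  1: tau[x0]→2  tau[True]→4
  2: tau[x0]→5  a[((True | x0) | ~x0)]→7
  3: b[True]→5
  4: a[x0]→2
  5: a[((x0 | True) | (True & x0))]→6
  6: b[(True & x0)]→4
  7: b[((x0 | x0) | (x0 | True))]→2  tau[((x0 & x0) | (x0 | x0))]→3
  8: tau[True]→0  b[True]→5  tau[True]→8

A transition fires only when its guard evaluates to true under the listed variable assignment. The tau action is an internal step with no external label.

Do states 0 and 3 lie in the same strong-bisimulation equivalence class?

Answer: BISIMILAR

Analysis:
Bisimulation quotient by refinement:
  round 0: {{0,1,2,3,4,5,6,7,8}}
  round 1: {{0,3,6},{1},{2},{4,5},{7,8}}
  round 2: {{0,3,6},{1},{2},{4},{5},{7},{8}}
  round 3: {{0,3},{1},{2},{4},{5},{6},{7},{8}}
8 equivalence class(es) (converged in 4)
[0]={0,3}  [3]={0,3}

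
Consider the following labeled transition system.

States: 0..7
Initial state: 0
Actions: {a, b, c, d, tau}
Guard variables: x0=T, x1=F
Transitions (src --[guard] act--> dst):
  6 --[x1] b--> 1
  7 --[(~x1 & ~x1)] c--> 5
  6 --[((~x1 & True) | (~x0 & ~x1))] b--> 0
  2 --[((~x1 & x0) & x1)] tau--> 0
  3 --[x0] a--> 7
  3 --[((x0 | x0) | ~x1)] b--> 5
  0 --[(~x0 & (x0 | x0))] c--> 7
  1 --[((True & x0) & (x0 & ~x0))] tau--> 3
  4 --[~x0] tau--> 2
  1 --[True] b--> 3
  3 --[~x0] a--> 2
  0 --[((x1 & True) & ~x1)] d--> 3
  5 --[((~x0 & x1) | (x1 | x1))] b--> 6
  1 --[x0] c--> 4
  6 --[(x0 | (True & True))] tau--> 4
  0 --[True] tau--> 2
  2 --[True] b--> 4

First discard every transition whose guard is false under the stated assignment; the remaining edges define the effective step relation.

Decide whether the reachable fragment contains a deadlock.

Answer: DEADLOCK at state 4

Trace:
Reach set: {0,2,4}
  0: tau→2  [1 exit(s)]
  2: b→4  [1 exit(s)]
  4: ∅  [deadlock]
Path to 4: tau·b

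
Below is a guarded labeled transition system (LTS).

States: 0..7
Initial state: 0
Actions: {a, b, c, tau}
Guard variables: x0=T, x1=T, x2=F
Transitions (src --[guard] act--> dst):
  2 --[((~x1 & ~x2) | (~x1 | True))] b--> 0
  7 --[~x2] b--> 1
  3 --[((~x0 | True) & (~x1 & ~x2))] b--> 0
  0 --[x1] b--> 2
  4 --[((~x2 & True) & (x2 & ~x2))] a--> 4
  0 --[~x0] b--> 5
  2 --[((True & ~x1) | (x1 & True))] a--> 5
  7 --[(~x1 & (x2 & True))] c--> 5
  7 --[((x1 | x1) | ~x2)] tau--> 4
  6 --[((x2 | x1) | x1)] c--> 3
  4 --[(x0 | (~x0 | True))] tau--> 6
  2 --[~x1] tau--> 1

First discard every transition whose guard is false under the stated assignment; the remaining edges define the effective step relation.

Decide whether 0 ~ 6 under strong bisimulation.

Bisimulation quotient by refinement:
  P[0] = {{0,1,2,3,4,5,6,7}}
  P[1] = {{0},{1,3,5},{2},{4},{6},{7}}
6 equivalence class(es) (converged in 2)
[0]={0}  [6]={6}

Answer: NOT BISIMILAR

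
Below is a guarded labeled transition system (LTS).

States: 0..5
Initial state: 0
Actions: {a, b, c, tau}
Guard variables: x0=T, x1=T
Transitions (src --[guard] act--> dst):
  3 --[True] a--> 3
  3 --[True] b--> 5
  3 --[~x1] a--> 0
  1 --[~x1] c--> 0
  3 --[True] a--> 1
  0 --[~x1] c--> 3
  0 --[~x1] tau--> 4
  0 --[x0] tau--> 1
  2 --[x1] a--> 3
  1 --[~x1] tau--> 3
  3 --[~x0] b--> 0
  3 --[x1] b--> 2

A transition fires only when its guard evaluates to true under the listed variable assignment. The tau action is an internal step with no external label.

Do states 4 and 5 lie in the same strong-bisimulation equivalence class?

Compute ~ classes (split until stable):
  round 0: {{0,1,2,3,4,5}}
  round 1: {{0},{1,4,5},{2},{3}}
Fixed point at round 2; 4 class(es).
[4]={1,4,5}  [5]={1,4,5}

Answer: BISIMILAR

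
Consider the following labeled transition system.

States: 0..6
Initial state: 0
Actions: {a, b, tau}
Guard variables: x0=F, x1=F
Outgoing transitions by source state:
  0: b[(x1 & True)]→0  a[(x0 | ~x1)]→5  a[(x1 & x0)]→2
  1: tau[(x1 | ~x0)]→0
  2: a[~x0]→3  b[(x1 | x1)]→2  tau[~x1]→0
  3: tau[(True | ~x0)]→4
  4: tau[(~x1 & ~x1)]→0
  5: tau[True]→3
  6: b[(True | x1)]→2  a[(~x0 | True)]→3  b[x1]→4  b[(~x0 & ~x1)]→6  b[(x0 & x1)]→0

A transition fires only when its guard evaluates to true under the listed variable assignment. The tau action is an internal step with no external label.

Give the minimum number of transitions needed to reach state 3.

Layered search for 3:
  Layer 0: {0}
  Layer 1: {5}
  Layer 2: {3}
depth(3)=2, e.g. a·tau

Answer: 2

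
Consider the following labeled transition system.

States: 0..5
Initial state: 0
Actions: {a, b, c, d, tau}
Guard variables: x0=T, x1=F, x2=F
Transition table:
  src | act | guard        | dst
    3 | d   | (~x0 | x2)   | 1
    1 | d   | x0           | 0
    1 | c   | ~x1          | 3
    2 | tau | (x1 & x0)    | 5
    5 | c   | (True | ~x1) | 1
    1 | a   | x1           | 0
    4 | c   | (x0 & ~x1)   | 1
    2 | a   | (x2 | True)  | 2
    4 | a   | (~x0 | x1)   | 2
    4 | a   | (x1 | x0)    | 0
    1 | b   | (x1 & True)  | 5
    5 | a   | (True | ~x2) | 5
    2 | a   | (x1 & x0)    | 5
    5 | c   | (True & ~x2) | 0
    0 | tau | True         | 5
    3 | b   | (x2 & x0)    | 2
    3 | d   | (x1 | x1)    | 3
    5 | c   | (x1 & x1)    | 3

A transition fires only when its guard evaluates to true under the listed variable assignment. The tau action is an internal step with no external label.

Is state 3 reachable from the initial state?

9 transition(s) survive guard evaluation.
Layer 0: {0}
Layer 1: {5}  cumulative {0,5}
Layer 2: {1}  cumulative {0,1,5}
Layer 3: {3}  cumulative {0,1,3,5}
Reachable = {0,1,3,5}
witness 3: tau·c·c

Answer: REACHABLE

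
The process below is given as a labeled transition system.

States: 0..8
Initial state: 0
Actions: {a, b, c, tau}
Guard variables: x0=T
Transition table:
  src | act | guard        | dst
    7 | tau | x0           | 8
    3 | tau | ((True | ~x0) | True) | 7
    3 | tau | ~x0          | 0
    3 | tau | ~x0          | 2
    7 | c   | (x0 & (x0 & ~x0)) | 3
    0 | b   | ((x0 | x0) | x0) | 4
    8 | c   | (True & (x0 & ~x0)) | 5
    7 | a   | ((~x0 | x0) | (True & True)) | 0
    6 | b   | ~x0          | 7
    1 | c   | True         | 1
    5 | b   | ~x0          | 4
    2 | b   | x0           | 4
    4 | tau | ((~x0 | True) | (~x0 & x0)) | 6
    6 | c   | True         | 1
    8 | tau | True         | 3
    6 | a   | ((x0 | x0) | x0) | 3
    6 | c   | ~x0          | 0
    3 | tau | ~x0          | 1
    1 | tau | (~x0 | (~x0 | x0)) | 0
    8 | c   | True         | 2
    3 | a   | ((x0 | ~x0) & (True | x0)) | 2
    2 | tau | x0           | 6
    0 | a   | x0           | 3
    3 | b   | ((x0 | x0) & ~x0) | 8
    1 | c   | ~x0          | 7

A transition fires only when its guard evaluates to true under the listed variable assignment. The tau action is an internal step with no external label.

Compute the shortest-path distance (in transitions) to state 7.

Layered search for 7:
  Layer 0: {0}
  Layer 1: {3,4}
  Layer 2: {2,6,7}
7 enters at depth 2; path a·tau

Answer: 2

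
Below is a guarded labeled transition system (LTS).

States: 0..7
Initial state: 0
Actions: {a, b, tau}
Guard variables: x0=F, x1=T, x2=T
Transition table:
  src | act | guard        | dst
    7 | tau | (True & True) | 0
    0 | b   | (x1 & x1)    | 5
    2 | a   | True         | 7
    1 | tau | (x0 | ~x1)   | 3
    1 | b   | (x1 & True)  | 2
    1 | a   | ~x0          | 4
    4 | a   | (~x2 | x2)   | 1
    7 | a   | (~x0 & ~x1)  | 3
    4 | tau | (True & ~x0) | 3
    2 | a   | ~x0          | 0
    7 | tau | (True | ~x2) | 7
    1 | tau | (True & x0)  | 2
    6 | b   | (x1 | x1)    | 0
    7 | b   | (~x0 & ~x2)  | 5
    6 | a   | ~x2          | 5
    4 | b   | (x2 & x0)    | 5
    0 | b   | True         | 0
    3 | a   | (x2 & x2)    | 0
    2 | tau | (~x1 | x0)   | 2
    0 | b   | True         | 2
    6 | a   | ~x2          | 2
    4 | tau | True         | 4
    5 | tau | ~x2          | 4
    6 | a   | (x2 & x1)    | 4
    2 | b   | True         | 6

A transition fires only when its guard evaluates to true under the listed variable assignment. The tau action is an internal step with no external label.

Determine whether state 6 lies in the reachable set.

Guard filter leaves 16 enabled edge(s).
Layer 0: {0}
Layer 1: {2,5}  cumulative {0,2,5}
Layer 2: {6,7}  cumulative {0,2,5,6,7}
Layer 3: {4}  cumulative {0,2,4,5,6,7}
Layer 4: {1,3}  cumulative {0,1,2,3,4,5,6,7}
R = {0,1,2,3,4,5,6,7}
trace reaching 6: b·b

Answer: REACHABLE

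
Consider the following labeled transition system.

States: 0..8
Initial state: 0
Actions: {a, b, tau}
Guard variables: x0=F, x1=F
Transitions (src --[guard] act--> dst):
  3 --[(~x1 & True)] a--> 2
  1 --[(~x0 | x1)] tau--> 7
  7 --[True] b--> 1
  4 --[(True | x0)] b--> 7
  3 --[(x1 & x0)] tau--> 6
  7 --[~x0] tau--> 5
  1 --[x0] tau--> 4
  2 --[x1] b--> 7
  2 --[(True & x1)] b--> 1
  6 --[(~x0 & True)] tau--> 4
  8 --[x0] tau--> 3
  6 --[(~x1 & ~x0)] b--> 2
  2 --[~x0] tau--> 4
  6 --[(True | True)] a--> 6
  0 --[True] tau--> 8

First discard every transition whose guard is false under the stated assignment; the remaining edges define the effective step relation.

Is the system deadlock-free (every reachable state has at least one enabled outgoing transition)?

Reach set: {0,8}
  0: tau→8  [1 exit(s)]
  8: ∅  [deadlock]
trace reaching 8: tau

Answer: DEADLOCK at state 8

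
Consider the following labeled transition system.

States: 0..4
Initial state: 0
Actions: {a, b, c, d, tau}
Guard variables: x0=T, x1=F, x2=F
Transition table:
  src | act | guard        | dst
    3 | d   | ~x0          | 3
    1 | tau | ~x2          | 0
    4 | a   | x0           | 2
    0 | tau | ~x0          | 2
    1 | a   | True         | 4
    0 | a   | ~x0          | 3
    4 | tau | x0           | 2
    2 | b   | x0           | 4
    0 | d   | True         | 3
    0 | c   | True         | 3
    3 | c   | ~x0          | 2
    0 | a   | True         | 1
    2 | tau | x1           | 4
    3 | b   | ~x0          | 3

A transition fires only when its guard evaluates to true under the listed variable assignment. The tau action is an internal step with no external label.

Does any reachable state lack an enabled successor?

Reachable = {0,1,2,3,4}
  0: a→1  c→3  d→3  [3 exit(s)]
  1: a→4  tau→0  [2 exit(s)]
  2: b→4  [1 exit(s)]
  3: ∅  [STUCK]
  4: a→2  tau→2  [2 exit(s)]
Path to 3: d

Answer: DEADLOCK at state 3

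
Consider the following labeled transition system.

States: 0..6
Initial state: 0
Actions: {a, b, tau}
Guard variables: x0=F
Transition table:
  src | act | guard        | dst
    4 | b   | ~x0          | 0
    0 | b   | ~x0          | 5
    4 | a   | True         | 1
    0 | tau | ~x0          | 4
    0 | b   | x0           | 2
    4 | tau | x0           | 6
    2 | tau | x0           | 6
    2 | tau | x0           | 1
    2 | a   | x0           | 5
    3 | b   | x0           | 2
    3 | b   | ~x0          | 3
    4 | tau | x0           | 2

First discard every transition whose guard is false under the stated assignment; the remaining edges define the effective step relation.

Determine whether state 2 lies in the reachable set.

After dropping false guards: 5 live edges.
depth 0: {0}
depth 1: {4,5}  total {0,4,5}
depth 2: {1}  total {0,1,4,5}
R = {0,1,4,5}

Answer: UNREACHABLE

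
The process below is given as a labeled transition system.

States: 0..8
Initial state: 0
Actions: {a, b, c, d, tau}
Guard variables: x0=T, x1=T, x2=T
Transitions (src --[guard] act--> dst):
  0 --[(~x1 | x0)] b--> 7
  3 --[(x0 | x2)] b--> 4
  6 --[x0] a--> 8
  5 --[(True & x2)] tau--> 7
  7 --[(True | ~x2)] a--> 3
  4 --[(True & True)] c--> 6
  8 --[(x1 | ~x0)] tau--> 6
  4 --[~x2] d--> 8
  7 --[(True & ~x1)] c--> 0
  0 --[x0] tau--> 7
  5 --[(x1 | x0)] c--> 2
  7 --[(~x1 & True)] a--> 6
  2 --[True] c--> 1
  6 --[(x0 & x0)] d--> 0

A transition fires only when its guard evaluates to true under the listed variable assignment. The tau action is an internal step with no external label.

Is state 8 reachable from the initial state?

Answer: REACHABLE

Trace:
11 transition(s) survive guard evaluation.
Layer 0: {0}
Layer 1: {7}  now seen {0,7}
Layer 2: {3}  now seen {0,3,7}
Layer 3: {4}  now seen {0,3,4,7}
Layer 4: {6}  now seen {0,3,4,6,7}
Layer 5: {8}  now seen {0,3,4,6,7,8}
R = {0,3,4,6,7,8}
trace reaching 8: b·a·b·c·a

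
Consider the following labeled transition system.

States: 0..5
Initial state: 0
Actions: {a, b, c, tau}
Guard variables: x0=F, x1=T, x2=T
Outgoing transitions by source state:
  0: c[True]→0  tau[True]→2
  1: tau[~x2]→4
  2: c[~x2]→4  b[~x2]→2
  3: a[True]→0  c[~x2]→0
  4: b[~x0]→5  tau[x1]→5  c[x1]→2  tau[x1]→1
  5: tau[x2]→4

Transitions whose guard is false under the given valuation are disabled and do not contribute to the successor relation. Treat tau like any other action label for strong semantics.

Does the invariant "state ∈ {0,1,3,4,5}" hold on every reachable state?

Answer: INVARIANT VIOLATED at state 2

Trace:
Allowed set {0,1,3,4,5}
R = {0,2}
  0: safe
  2: outside
witness against invariant: tau → 2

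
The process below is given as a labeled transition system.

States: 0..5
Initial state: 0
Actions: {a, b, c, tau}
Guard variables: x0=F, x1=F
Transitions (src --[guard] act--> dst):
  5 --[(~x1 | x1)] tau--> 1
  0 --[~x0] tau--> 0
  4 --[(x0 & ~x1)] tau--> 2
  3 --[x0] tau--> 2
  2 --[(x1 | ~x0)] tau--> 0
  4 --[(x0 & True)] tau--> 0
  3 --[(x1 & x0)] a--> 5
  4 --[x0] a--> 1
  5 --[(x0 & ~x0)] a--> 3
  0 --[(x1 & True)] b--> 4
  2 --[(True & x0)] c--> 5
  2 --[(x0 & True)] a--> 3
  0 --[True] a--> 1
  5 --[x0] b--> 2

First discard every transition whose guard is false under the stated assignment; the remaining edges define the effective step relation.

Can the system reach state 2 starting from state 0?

Answer: UNREACHABLE

Trace:
4 transition(s) survive guard evaluation.
L0 = {0}
L1 = {1}  total {0,1}
R = {0,1}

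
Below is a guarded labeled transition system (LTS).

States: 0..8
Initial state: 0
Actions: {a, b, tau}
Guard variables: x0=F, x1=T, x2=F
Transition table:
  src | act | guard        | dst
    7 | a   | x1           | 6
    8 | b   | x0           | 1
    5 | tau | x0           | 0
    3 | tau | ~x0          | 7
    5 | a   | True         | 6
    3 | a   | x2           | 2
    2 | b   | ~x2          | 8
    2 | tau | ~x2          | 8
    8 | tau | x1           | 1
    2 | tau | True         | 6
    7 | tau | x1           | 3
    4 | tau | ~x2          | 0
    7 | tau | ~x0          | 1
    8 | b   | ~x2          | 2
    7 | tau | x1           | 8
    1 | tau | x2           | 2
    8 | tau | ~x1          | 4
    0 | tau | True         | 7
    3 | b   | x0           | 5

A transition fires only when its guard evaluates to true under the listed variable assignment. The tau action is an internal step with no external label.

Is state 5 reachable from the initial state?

13 transition(s) survive guard evaluation.
L0 = {0}
L1 = {7}  total {0,7}
L2 = {1,3,6,8}  total {0,1,3,6,7,8}
L3 = {2}  total {0,1,2,3,6,7,8}
Reachable = {0,1,2,3,6,7,8}

Answer: UNREACHABLE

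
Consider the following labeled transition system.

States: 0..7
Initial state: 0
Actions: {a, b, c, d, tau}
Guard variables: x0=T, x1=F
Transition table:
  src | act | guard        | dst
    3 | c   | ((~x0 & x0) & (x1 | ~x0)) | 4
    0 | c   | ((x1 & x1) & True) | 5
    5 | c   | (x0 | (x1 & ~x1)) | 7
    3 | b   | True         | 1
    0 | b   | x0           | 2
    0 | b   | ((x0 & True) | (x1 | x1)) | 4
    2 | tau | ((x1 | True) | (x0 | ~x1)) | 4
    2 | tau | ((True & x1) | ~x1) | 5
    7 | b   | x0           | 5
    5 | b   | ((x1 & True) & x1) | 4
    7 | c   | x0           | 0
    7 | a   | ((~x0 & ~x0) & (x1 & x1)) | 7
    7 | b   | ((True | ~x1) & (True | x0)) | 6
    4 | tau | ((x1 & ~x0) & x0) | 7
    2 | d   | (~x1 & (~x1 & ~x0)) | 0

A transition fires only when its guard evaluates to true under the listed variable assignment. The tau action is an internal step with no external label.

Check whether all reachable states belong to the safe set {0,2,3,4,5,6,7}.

Answer: INVARIANT HOLDS

Working:
Inv-set: {0,2,3,4,5,6,7}
R = {0,2,4,5,6,7}
  0: ok
  2: ok
  4: ok
  5: ok
  6: ok
  7: ok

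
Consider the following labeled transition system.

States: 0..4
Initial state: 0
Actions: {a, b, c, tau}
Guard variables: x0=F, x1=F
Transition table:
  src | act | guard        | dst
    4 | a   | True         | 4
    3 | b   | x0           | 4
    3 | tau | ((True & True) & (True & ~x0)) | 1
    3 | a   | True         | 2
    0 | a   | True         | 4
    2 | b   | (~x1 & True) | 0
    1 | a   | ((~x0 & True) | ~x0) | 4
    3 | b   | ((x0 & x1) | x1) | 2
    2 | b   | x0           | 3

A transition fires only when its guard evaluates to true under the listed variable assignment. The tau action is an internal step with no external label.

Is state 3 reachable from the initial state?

Answer: UNREACHABLE

Working:
Guard filter leaves 6 enabled edge(s).
L0 = {0}
L1 = {4}  now seen {0,4}
R = {0,4}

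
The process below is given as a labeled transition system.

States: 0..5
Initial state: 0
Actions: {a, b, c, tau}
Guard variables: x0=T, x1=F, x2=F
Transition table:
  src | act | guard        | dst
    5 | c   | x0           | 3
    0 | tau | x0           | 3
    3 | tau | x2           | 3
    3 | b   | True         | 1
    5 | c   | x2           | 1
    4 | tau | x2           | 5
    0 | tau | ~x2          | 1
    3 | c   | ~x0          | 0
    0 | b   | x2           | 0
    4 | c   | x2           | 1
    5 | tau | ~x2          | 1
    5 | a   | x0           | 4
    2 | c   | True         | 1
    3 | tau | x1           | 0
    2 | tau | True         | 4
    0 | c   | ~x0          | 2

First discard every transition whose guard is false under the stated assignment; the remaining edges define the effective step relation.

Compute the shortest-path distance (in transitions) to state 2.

Answer: UNREACHABLE

Working:
Breadth-first toward 2:
  L0 = {0}
  L1 = {1,3}
2 never appears.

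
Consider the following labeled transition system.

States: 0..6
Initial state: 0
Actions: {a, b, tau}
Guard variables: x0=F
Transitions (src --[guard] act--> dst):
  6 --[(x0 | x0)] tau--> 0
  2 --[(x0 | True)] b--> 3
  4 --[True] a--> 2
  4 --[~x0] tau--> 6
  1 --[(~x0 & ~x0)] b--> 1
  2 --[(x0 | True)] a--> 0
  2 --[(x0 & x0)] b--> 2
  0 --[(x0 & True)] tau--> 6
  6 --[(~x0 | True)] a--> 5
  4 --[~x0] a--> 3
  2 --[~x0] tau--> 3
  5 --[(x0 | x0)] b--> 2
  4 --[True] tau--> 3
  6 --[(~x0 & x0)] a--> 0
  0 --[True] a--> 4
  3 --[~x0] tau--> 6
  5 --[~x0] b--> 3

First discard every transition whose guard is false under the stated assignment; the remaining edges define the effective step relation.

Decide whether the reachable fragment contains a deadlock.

Reach set: {0,2,3,4,5,6}
  0: a→4  [1 out]
  2: a→0  b→3  tau→3  [3 out]
  3: tau→6  [1 out]
  4: a→2  a→3  tau→3  tau→6  [4 out]
  5: b→3  [1 out]
  6: a→5  [1 out]

Answer: DEADLOCK-FREE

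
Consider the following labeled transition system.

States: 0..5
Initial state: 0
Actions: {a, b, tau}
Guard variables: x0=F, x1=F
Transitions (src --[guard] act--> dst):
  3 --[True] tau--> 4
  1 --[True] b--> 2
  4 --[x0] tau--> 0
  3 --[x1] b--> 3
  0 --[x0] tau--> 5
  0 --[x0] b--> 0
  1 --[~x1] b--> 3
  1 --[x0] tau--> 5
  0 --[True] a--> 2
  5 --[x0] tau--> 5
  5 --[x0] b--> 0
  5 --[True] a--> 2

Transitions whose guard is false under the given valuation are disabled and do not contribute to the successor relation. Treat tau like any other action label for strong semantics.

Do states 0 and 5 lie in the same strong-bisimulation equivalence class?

Answer: BISIMILAR

Trace:
Compute ~ classes (split until stable):
  P[0] = {{0,1,2,3,4,5}}
  P[1] = {{0,5},{1},{2,4},{3}}
Fixed point at round 2; 4 class(es).
class of 0: {0,5}; class of 5: {0,5}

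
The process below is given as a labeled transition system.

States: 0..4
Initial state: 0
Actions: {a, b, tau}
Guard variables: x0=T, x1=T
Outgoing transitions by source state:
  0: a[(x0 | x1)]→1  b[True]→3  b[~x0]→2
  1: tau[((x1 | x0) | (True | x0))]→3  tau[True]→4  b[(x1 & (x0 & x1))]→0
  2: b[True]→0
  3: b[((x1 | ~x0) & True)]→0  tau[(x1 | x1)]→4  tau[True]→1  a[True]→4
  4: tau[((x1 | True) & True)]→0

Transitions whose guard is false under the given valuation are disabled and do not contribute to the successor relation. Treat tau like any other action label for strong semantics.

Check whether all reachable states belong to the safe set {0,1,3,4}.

Allowed set {0,1,3,4}
Reachable = {0,1,3,4}
  0: ✓
  1: ✓
  3: ✓
  4: ✓

Answer: INVARIANT HOLDS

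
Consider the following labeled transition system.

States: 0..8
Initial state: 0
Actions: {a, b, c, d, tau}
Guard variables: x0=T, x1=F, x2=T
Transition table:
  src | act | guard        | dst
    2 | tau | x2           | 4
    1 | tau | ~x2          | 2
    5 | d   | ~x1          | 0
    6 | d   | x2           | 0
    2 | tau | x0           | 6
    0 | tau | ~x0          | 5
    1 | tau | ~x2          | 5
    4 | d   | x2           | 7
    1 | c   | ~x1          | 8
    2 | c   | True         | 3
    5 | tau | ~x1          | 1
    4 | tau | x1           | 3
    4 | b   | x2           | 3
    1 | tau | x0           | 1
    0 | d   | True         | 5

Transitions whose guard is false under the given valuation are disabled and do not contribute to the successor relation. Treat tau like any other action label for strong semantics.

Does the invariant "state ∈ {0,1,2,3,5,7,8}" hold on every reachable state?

Answer: INVARIANT HOLDS

Trace:
Safe = {0,1,2,3,5,7,8}
Reach set: {0,1,5,8}
  0: ok
  1: ok
  5: ok
  8: ok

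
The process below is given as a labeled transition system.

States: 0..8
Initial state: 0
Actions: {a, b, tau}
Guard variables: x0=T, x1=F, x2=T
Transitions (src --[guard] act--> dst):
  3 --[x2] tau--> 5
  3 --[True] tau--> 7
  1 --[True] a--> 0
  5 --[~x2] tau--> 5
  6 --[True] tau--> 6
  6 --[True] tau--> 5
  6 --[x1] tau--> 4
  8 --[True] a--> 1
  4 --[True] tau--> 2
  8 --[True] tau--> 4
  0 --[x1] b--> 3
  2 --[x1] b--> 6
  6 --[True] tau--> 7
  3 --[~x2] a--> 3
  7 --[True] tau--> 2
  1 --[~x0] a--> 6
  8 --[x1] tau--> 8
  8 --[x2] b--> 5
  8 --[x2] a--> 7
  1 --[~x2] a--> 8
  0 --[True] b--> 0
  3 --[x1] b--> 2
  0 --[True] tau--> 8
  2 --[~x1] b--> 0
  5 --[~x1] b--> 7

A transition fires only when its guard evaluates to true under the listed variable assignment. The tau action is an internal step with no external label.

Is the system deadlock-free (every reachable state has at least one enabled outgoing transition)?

Reach set: {0,1,2,4,5,7,8}
  0: b→0  tau→8  [2 exit(s)]
  1: a→0  [1 exit(s)]
  2: b→0  [1 exit(s)]
  4: tau→2  [1 exit(s)]
  5: b→7  [1 exit(s)]
  7: tau→2  [1 exit(s)]
  8: a→1  a→7  b→5  tau→4  [4 exit(s)]

Answer: DEADLOCK-FREE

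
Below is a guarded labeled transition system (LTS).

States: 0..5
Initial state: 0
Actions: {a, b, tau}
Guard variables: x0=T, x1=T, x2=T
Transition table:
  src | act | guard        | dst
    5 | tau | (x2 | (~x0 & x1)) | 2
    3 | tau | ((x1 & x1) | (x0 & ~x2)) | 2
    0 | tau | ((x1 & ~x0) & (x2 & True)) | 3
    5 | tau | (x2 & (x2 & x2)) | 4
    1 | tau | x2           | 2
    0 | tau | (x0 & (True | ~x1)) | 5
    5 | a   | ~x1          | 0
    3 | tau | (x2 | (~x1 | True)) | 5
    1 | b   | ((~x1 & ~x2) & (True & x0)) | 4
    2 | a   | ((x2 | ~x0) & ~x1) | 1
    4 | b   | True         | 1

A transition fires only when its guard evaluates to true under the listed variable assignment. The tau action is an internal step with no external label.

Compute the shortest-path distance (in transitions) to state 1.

Layered search for 1:
  L0 = {0}
  L1 = {5}
  L2 = {2,4}
  L3 = {1}
1 enters at depth 3; path tau·tau·b

Answer: 3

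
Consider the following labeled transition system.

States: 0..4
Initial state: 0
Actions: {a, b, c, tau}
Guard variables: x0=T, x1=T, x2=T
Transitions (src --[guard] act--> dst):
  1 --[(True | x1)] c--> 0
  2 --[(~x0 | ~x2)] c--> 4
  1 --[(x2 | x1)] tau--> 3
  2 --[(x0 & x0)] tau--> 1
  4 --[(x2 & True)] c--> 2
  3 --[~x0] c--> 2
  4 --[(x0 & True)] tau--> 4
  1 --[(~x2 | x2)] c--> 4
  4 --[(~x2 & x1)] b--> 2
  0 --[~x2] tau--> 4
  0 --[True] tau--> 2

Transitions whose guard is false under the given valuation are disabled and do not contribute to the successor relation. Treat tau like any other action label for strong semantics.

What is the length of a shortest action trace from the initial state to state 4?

BFS to 4:
  Layer 0: {0}
  Layer 1: {2}
  Layer 2: {1}
  Layer 3: {3,4}
first hit 4 at d=3 via tau·tau·c

Answer: 3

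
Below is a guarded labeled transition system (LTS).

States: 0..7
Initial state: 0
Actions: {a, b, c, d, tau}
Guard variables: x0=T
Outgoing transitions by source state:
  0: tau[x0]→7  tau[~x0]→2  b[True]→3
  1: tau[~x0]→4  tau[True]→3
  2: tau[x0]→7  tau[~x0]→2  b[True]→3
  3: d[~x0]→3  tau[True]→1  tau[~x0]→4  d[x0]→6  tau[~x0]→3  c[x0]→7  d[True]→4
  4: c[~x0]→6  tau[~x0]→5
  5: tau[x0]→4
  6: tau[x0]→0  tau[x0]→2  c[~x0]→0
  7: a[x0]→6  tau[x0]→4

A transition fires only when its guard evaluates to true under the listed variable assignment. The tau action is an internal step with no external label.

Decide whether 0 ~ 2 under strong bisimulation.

Answer: BISIMILAR

Trace:
Refine partition for ~:
  P[0] = {{0,1,2,3,4,5,6,7}}
  P[1] = {{0,2},{1,5,6},{3},{4},{7}}
  P[2] = {{0,2},{1},{3},{4},{5},{6},{7}}
Fixed point at round 3; 7 class(es).
0∈{0,2}, 2∈{0,2}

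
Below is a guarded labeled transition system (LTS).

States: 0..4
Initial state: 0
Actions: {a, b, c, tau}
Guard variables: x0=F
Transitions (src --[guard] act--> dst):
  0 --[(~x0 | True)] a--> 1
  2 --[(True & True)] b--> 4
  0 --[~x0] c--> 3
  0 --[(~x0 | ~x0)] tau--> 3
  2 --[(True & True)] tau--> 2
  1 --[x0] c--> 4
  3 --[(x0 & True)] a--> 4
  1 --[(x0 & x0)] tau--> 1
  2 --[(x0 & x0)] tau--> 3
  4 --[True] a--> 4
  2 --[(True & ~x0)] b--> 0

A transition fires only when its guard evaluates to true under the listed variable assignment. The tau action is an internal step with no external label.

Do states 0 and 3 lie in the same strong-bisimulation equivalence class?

Answer: NOT BISIMILAR

Analysis:
Compute ~ classes (split until stable):
  P[0] = {{0,1,2,3,4}}
  P[1] = {{0},{1,3},{2},{4}}
stable after 2 split(s): 4 block(s)
0∈{0}, 3∈{1,3}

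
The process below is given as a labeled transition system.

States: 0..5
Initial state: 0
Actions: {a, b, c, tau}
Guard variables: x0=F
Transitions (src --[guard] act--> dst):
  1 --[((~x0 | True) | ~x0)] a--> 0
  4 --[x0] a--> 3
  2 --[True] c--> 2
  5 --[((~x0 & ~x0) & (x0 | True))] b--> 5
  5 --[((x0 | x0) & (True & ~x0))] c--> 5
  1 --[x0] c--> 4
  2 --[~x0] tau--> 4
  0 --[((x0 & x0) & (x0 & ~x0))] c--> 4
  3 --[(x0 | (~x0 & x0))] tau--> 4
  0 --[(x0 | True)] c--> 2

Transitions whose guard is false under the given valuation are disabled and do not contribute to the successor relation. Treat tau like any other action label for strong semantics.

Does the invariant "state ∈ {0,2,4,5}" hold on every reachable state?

Answer: INVARIANT HOLDS

Trace:
Safe = {0,2,4,5}
Reach set: {0,2,4}
  0: safe
  2: safe
  4: safe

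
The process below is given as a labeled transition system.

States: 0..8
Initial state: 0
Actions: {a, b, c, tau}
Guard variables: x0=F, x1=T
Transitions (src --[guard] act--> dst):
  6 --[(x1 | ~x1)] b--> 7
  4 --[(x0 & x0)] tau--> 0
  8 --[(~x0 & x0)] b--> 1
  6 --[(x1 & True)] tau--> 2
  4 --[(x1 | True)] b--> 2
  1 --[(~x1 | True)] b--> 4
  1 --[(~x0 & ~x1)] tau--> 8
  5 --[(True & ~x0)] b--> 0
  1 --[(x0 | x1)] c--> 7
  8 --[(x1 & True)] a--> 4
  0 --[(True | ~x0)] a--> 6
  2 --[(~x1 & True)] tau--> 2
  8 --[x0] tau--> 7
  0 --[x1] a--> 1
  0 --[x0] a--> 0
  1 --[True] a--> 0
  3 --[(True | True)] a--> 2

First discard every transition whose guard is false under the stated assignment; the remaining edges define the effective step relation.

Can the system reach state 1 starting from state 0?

Answer: REACHABLE

Analysis:
11 transition(s) survive guard evaluation.
Layer 0: {0}
Layer 1: {1,6}  cumulative {0,1,6}
Layer 2: {2,4,7}  cumulative {0,1,2,4,6,7}
Reachable = {0,1,2,4,6,7}
witness 1: a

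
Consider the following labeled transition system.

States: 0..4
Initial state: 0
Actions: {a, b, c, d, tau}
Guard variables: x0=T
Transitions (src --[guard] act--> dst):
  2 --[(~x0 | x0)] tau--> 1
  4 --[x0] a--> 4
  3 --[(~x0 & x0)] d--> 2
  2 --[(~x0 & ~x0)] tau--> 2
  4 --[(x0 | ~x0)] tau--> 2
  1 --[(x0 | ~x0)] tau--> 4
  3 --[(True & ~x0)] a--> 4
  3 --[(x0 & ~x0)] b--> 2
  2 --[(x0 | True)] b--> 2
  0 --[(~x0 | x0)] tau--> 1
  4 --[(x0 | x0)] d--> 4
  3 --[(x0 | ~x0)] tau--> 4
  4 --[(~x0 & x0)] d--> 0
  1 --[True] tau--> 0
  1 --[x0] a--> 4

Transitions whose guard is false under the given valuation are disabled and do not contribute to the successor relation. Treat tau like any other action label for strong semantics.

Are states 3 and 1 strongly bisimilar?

Answer: NOT BISIMILAR

Analysis:
Bisimulation quotient by refinement:
  π0 = {{0,1,2,3,4}}
  π1 = {{0,3},{1},{2},{4}}
  π2 = {{0},{1},{2},{3},{4}}
Fixed point at round 3; 5 class(es).
class of 3: {3}; class of 1: {1}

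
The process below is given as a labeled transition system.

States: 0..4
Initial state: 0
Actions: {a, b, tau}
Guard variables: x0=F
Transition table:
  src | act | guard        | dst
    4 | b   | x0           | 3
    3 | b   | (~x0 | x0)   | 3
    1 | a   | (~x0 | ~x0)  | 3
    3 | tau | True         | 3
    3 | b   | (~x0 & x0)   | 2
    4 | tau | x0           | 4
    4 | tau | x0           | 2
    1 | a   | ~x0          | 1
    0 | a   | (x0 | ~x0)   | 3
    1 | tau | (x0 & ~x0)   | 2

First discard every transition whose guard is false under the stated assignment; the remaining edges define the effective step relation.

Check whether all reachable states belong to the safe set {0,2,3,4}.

Safe = {0,2,3,4}
Reach set: {0,3}
  0: ✓
  3: ✓

Answer: INVARIANT HOLDS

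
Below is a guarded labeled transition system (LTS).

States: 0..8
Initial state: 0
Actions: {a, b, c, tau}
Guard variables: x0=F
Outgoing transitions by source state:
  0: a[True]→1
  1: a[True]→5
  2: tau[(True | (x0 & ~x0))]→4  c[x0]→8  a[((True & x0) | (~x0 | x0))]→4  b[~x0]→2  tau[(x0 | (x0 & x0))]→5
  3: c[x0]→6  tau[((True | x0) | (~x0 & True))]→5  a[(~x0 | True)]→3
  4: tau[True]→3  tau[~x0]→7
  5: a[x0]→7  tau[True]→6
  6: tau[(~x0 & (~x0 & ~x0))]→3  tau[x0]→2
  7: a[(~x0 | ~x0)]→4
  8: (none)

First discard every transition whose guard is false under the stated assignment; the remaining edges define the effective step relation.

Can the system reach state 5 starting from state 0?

Answer: REACHABLE

Trace:
Guard filter leaves 12 enabled edge(s).
L0 = {0}
L1 = {1}  total {0,1}
L2 = {5}  total {0,1,5}
L3 = {6}  total {0,1,5,6}
L4 = {3}  total {0,1,3,5,6}
Reachable = {0,1,3,5,6}
Path to 5: a·a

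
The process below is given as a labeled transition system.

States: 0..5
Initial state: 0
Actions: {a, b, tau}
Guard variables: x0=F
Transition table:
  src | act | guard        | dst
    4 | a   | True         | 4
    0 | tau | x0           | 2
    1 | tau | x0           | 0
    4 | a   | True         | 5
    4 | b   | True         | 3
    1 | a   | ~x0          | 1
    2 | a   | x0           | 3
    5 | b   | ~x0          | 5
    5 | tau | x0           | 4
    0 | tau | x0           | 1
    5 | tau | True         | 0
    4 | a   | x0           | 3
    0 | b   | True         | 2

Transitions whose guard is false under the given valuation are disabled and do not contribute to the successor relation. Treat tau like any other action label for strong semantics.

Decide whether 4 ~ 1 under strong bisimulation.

Answer: NOT BISIMILAR

Trace:
Bisimulation quotient by refinement:
  round 0: {{0,1,2,3,4,5}}
  round 1: {{0},{1},{2,3},{4},{5}}
stable after 2 split(s): 5 block(s)
[4]={4}  [1]={1}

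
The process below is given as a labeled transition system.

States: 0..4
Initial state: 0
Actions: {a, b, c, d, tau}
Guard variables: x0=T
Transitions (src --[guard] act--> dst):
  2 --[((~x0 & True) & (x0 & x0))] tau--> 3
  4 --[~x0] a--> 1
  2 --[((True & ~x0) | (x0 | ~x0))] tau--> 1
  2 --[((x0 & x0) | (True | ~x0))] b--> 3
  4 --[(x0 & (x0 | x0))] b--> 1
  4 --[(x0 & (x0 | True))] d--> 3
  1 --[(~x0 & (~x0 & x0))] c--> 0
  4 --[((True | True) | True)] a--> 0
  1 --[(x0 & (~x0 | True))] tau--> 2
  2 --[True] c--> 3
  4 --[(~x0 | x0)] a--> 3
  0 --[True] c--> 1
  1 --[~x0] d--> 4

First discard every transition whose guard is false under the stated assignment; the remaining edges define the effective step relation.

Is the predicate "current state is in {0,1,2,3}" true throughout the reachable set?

Allowed set {0,1,2,3}
Reachable = {0,1,2,3}
  0: ✓
  1: ✓
  2: ✓
  3: ✓

Answer: INVARIANT HOLDS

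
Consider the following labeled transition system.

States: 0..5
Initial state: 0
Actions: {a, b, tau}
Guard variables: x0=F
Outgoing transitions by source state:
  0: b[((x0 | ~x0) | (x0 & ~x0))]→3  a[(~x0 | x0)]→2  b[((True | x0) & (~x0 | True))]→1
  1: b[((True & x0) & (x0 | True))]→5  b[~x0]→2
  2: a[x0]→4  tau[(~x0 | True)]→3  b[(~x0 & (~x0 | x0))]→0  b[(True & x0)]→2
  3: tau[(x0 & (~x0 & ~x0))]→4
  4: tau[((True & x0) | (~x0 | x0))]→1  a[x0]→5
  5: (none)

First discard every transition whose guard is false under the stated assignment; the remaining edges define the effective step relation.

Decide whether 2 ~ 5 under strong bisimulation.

Answer: NOT BISIMILAR

Working:
Refine partition for ~:
  P[0] = {{0,1,2,3,4,5}}
  P[1] = {{0},{1},{2},{3,5},{4}}
5 equivalence class(es) (converged in 2)
class of 2: {2}; class of 5: {3,5}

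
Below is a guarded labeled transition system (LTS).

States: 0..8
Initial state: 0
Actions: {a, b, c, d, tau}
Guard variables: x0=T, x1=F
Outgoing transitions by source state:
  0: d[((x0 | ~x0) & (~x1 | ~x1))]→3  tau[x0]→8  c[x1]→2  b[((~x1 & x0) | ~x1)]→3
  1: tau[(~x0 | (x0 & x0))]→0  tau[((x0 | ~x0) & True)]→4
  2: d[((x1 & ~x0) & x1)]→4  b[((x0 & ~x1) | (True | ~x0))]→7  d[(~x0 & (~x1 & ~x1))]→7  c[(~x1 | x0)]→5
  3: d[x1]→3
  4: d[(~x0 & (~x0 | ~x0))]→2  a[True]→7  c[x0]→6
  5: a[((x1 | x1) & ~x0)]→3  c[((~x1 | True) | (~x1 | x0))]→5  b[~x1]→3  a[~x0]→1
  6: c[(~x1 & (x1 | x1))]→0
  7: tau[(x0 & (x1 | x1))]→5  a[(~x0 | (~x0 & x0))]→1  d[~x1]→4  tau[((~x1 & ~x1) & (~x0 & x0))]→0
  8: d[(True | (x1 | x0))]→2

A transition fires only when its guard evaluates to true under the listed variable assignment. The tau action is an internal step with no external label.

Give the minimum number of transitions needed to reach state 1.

BFS to 1:
  depth 0: {0}
  depth 1: {3,8}
  depth 2: {2}
  depth 3: {5,7}
  depth 4: {4}
  depth 5: {6}
1 never appears.

Answer: UNREACHABLE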